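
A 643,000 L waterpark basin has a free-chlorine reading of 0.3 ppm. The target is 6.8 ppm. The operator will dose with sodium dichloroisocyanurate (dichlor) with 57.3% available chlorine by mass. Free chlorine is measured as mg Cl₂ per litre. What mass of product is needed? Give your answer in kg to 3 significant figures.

Chlorine deficit: 6.8 − 0.3 = 6.5 ppm = 6.5 mg/L as Cl₂.
Cl₂ equivalent needed: 6.5 mg/L × 643,000 L = 4,180,000 mg = 4180 g.
Product at 57.3% available chlorine: 4180 / 0.573 = 7294 g.

7.29 kg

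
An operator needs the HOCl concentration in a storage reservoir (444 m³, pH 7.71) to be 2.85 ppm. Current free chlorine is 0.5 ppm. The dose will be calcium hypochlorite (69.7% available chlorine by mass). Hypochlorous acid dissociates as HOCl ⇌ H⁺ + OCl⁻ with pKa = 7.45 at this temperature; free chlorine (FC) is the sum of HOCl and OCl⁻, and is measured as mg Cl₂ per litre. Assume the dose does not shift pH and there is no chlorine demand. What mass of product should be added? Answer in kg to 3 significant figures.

Volume: 444 m³ = 444,000 L.
[OCl⁻]/[HOCl] = 10^(pH − pKa) = 10^(7.71 − 7.45) = 1.82; fraction as HOCl = 1/(1 + 1.82) = 0.3546.
Free chlorine required for 2.85 ppm HOCl: 2.85 / 0.3546 = 8.036 ppm.
FC to add: 8.036 − 0.5 = 7.536 mg/L as Cl₂.
Cl₂ equivalent: 7.536 mg/L × 444,000 L = 3346 g.
Product at 69.7% available Cl: 3346 / 0.697 = 4801 g.

4.80 kg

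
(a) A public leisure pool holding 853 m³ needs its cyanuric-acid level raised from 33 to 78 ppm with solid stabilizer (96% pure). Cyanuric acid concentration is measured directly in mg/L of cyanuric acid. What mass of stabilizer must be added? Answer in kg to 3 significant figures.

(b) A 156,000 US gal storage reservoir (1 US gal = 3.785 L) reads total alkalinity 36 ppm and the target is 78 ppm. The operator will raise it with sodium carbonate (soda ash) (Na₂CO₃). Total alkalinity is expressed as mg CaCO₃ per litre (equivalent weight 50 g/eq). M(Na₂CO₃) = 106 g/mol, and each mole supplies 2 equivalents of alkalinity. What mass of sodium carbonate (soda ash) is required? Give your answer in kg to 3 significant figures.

(a) Volume: 853 m³ = 853,000 L.
(a) CYA to add: (78 − 33) = 45 mg/L × 853,000 L = 38,380 g cyanuric acid.
(a) At 96% purity: 38,380 / 0.96 = 39,980 g product.

(b) Volume: 156,000 US gal × 3.785 L/gal = 590,460 L.
(b) Alkalinity to add: (78 − 36) = 42 mg/L as CaCO₃ × 590,460 L = 24,800 g as CaCO₃.
(b) Equivalents: 24,800 g ÷ 50 g/eq = 496 eq.
(b) Each mole of Na₂CO₃ supplies 2 eq, so 496 / 2 = 248 mol.
(b) Mass: 248 mol × 106 g/mol = 26,290 g.

(a) 40.0 kg; (b) 26.3 kg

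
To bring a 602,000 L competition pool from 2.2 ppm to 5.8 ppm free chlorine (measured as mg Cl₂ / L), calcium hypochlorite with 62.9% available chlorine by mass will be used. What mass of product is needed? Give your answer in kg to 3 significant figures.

Chlorine deficit: 5.8 − 2.2 = 3.6 ppm = 3.6 mg/L as Cl₂.
Cl₂ equivalent needed: 3.6 mg/L × 602,000 L = 2,167,000 mg = 2167 g.
Product at 62.9% available chlorine: 2167 / 0.629 = 3445 g.

3.45 kg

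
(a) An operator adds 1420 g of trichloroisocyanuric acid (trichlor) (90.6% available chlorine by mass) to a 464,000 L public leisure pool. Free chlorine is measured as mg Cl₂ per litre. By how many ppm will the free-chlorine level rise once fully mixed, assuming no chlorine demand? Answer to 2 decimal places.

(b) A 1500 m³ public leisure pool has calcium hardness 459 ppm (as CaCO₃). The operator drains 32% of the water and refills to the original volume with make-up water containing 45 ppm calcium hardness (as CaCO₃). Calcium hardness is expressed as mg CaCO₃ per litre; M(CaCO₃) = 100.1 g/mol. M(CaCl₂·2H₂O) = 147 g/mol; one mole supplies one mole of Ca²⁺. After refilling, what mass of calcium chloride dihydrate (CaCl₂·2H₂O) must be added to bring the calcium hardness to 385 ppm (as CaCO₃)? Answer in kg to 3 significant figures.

(a) Available chlorine delivered: 1420 g × 0.906 = 1287 g as Cl₂.
(a) Concentration rise: 1287 g / 464,000 L = 2.773 mg/L = 2.77 ppm.

(b) Volume: 1500 m³ = 1,500,000 L.
(b) After draining 32% and refilling: 459 × 0.68 + 45 × 0.32 = 326.52 ppm.
(b) Deficit to target: 385 − 326.52 = 58.48 mg/L.
(b) As CaCO₃: 58.48 mg/L × 1,500,000 L = 87,720 g; ÷ 100.1 = 876.3 mol Ca²⁺.
(b) Mass: 876.3 × 147 = 128,800 g.

(a) 2.77 ppm; (b) 129 kg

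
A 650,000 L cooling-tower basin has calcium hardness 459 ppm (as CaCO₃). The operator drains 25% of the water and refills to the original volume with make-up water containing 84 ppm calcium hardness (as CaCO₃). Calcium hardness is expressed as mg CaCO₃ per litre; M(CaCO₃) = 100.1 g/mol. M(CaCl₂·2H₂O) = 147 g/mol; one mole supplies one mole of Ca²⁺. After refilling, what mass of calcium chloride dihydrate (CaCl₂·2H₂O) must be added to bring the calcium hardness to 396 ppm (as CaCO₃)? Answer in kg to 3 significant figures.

After draining 25% and refilling: 459 × 0.75 + 84 × 0.25 = 365.25 ppm.
Deficit to target: 396 − 365.25 = 30.75 mg/L.
As CaCO₃: 30.75 mg/L × 650,000 L = 19,990 g; ÷ 100.1 = 199.7 mol Ca²⁺.
Mass: 199.7 × 147 = 29,350 g.

29.4 kg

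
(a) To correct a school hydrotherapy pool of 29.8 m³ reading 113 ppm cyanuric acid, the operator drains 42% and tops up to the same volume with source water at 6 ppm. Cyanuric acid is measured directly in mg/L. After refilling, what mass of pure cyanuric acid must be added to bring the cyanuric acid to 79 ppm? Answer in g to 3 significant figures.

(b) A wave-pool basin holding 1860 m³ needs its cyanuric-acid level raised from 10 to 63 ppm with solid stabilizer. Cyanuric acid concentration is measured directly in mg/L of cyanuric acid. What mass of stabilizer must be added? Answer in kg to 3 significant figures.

(a) 326 g; (b) 98.6 kg

(a) Volume: 29.8 m³ = 29,800 L.
(a) After draining 42% and refilling: 113 × 0.58 + 6 × 0.42 = 68.06 ppm.
(a) Deficit to target: 79 − 68.06 = 10.94 mg/L.
(a) Mass: 10.94 mg/L × 29,800 L = 326 g cyanuric acid.

(b) Volume: 1860 m³ = 1,860,000 L.
(b) CYA to add: (63 − 10) = 53 mg/L × 1,860,000 L = 98,580 g cyanuric acid.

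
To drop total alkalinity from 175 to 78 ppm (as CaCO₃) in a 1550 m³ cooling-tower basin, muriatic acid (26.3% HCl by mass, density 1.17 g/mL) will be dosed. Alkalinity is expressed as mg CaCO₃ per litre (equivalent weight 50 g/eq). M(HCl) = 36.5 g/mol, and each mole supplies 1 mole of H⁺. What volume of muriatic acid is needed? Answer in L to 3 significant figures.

357 L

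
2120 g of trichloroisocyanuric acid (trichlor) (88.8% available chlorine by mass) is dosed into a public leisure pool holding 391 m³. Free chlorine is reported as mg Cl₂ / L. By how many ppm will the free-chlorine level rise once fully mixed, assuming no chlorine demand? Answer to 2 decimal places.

4.81 ppm

Volume: 391 m³ = 391,000 L.
Available chlorine delivered: 2120 g × 0.888 = 1883 g as Cl₂.
Concentration rise: 1883 g / 391,000 L = 4.815 mg/L = 4.81 ppm.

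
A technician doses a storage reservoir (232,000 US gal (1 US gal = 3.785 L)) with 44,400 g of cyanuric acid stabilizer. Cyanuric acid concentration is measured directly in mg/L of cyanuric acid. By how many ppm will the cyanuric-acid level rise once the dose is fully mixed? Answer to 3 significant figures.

50.6 ppm

Volume: 232,000 US gal × 3.785 L/gal = 878,120 L.
Rise: 44,400 g / 878,120 L × 1000 = 50.56 mg/L.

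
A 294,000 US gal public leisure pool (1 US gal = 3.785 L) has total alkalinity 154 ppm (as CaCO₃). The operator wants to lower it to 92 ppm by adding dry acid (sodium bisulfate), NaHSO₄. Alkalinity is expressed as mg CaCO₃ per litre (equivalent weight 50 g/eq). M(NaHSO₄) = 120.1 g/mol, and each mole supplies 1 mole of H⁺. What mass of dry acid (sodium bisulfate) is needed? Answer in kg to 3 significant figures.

166 kg

Volume: 294,000 US gal × 3.785 L/gal = 1,112,790 L.
Alkalinity to neutralize: (154 − 92) = 62 mg/L as CaCO₃ × 1,112,790 L = 68,990 g as CaCO₃.
Equivalents of H⁺ required: 68,990 ÷ 50 g/eq = 1380 eq = 1380 mol NaHSO₄.
Mass of NaHSO₄: 1380 × 120.1 = 165,700 g.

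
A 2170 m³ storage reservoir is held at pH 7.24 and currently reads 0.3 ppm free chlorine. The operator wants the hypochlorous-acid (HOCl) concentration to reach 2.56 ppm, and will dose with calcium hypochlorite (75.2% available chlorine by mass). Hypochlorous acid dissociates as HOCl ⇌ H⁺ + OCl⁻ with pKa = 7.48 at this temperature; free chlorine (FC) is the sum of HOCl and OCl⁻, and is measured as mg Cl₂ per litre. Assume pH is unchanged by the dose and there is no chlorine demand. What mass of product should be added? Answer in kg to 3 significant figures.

Volume: 2170 m³ = 2,170,000 L.
[OCl⁻]/[HOCl] = 10^(pH − pKa) = 10^(7.24 − 7.48) = 0.5754; fraction as HOCl = 1/(1 + 0.5754) = 0.6347.
Free chlorine required for 2.56 ppm HOCl: 2.56 / 0.6347 = 4.033 ppm.
FC to add: 4.033 − 0.3 = 3.733 mg/L as Cl₂.
Cl₂ equivalent: 3.733 mg/L × 2,170,000 L = 8101 g.
Product at 75.2% available Cl: 8101 / 0.752 = 10,770 g.

10.8 kg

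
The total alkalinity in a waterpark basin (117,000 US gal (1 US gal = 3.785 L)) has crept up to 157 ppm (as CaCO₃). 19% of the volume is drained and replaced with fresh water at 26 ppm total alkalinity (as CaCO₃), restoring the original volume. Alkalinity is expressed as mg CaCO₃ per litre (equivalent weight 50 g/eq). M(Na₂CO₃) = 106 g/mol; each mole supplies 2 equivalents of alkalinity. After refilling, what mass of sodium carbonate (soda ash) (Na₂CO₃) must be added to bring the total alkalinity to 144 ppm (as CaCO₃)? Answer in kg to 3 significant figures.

Volume: 117,000 US gal × 3.785 L/gal = 442,845 L.
After draining 19% and refilling: 157 × 0.81 + 26 × 0.19 = 132.11 ppm.
Deficit to target: 144 − 132.11 = 11.89 mg/L.
As CaCO₃: 11.89 mg/L × 442,845 L = 5265 g; ÷ 50 g/eq ÷ 2 = 52.65 mol Na₂CO₃.
Mass: 52.65 × 106 = 5581 g.

5.58 kg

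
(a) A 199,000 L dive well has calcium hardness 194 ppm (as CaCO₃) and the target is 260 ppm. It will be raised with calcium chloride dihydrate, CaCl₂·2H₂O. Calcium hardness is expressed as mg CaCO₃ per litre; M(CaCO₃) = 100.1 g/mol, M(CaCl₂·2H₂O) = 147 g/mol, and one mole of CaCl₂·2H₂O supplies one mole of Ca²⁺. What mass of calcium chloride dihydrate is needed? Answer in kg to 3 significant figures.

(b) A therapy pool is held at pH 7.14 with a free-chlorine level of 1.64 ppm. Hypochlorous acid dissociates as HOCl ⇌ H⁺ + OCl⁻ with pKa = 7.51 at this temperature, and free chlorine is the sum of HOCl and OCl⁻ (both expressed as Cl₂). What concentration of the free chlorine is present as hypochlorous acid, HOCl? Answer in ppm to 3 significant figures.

(a) 19.3 kg; (b) 1.15 ppm

(a) Hardness to add: (260 − 194) = 66 mg/L as CaCO₃ × 199,000 L = 13,130 g as CaCO₃.
(a) Moles of Ca²⁺ (1 mol Ca²⁺ ≡ 1 mol CaCO₃): 13,130 / 100.1 g/mol = 131.2 mol.
(a) Mass of CaCl₂·2H₂O: 131.2 × 147 = 19,290 g.

(b) [OCl⁻]/[HOCl] = 10^(pH − pKa) = 10^(7.14 − 7.51) = 10^-0.37 = 0.4266.
(b) Fraction as HOCl = 1 / (1 + 0.4266) = 0.701.
(b) HOCl = 0.701 × 1.64 ppm = 1.15 ppm.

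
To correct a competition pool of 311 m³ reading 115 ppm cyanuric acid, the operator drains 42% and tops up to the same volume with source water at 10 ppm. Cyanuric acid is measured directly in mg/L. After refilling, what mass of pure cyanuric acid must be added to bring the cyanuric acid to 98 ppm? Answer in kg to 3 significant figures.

8.43 kg

Volume: 311 m³ = 311,000 L.
After draining 42% and refilling: 115 × 0.58 + 10 × 0.42 = 70.9 ppm.
Deficit to target: 98 − 70.9 = 27.1 mg/L.
Mass: 27.1 mg/L × 311,000 L = 8428 g cyanuric acid.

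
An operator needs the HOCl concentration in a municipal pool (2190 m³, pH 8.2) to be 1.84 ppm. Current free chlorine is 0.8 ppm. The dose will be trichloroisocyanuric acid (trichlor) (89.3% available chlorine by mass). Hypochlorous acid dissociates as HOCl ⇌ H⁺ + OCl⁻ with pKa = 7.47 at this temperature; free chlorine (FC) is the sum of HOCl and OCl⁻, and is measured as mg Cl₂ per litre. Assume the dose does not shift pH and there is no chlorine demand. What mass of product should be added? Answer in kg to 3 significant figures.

Volume: 2190 m³ = 2,190,000 L.
[OCl⁻]/[HOCl] = 10^(pH − pKa) = 10^(8.2 − 7.47) = 5.37; fraction as HOCl = 1/(1 + 5.37) = 0.157.
Free chlorine required for 1.84 ppm HOCl: 1.84 / 0.157 = 11.72 ppm.
FC to add: 11.72 − 0.8 = 10.92 mg/L as Cl₂.
Cl₂ equivalent: 10.92 mg/L × 2,190,000 L = 23,920 g.
Product at 89.3% available Cl: 23,920 / 0.893 = 26,780 g.

26.8 kg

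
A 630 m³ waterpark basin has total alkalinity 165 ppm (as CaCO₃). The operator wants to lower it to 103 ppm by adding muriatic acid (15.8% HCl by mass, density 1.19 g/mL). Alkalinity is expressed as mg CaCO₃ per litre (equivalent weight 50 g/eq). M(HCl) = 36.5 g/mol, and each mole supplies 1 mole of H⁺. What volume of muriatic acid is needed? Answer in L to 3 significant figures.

Volume: 630 m³ = 630,000 L.
Alkalinity to neutralize: (165 − 103) = 62 mg/L as CaCO₃ × 630,000 L = 39,060 g as CaCO₃.
Equivalents of H⁺ required: 39,060 ÷ 50 g/eq = 781.2 eq = 781.2 mol HCl.
Mass of HCl: 781.2 × 36.5 = 28,510 g.
Mass of 15.8% solution: 28,510 / 0.158 = 180,500 g.
Volume: 180,500 g ÷ 1.19 g/mL = 151,700 mL.

152 L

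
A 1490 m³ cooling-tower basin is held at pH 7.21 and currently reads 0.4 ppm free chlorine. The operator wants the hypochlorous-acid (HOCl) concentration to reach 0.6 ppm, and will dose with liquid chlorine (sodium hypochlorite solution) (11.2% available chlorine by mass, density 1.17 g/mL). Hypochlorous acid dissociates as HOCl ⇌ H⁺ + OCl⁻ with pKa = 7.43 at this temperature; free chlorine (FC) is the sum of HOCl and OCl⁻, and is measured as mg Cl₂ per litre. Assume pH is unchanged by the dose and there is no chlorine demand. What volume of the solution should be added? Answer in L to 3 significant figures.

6.38 L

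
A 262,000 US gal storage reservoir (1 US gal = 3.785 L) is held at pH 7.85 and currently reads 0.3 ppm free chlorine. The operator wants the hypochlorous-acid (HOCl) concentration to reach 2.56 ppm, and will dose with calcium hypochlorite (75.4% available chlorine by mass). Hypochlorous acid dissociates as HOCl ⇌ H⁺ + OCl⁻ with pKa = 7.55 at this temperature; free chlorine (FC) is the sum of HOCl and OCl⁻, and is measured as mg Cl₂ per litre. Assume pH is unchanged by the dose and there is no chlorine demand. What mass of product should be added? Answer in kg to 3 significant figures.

Volume: 262,000 US gal × 3.785 L/gal = 991,670 L.
[OCl⁻]/[HOCl] = 10^(pH − pKa) = 10^(7.85 − 7.55) = 1.995; fraction as HOCl = 1/(1 + 1.995) = 0.3339.
Free chlorine required for 2.56 ppm HOCl: 2.56 / 0.3339 = 7.668 ppm.
FC to add: 7.668 − 0.3 = 7.368 mg/L as Cl₂.
Cl₂ equivalent: 7.368 mg/L × 991,670 L = 7306 g.
Product at 75.4% available Cl: 7306 / 0.754 = 9690 g.

9.69 kg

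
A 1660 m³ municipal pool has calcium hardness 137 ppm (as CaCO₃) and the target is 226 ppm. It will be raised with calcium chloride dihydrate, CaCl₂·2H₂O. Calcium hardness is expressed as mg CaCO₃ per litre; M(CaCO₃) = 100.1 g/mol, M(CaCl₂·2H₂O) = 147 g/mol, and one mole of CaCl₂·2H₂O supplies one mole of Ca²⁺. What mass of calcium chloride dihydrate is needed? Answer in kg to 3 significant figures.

217 kg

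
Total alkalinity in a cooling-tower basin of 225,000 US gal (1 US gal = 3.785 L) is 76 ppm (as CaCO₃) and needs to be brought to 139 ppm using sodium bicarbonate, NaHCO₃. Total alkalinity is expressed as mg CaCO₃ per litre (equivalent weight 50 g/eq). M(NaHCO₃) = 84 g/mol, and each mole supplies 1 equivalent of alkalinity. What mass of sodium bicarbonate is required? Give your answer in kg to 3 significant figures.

90.1 kg

Volume: 225,000 US gal × 3.785 L/gal = 851,625 L.
Alkalinity to add: (139 − 76) = 63 mg/L as CaCO₃ × 851,625 L = 53,650 g as CaCO₃.
Equivalents: 53,650 g ÷ 50 g/eq = 1073 eq.
NaHCO₃ supplies 1 eq per mole → 1073 mol.
Mass: 1073 mol × 84 g/mol = 90,140 g.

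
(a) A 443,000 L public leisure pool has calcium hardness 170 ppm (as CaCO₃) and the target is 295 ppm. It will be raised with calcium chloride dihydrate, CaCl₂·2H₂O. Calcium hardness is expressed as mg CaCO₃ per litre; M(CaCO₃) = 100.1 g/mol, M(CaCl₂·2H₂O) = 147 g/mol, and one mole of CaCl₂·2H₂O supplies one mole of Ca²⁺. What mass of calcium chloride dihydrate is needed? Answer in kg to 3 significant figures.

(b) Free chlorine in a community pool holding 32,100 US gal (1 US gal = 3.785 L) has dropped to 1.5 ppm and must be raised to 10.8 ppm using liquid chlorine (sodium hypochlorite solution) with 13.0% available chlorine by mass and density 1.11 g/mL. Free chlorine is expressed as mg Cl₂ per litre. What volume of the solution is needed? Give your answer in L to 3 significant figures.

(a) Hardness to add: (295 − 170) = 125 mg/L as CaCO₃ × 443,000 L = 55,380 g as CaCO₃.
(a) Moles of Ca²⁺ (1 mol Ca²⁺ ≡ 1 mol CaCO₃): 55,380 / 100.1 g/mol = 553.2 mol.
(a) Mass of CaCl₂·2H₂O: 553.2 × 147 = 81,320 g.

(b) Volume: 32,100 US gal × 3.785 L/gal = 121,498 L.
(b) Chlorine deficit: 10.8 − 1.5 = 9.3 ppm = 9.3 mg/L as Cl₂.
(b) Cl₂ equivalent needed: 9.3 mg/L × 121,498 L = 1,130,000 mg = 1130 g.
(b) Product at 13.0% available chlorine: 1130 / 0.13 = 8692 g.
(b) Volume at density 1.11 g/mL: 8692 g ÷ 1.11 g/mL = 7830 mL.

(a) 81.3 kg; (b) 7.83 L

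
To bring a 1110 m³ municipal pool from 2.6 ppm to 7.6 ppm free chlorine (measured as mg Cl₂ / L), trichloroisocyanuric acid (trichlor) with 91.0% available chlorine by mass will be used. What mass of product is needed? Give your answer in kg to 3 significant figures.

6.10 kg

Volume: 1110 m³ = 1,110,000 L.
Chlorine deficit: 7.6 − 2.6 = 5 ppm = 5 mg/L as Cl₂.
Cl₂ equivalent needed: 5 mg/L × 1,110,000 L = 5,550,000 mg = 5550 g.
Product at 91.0% available chlorine: 5550 / 0.91 = 6099 g.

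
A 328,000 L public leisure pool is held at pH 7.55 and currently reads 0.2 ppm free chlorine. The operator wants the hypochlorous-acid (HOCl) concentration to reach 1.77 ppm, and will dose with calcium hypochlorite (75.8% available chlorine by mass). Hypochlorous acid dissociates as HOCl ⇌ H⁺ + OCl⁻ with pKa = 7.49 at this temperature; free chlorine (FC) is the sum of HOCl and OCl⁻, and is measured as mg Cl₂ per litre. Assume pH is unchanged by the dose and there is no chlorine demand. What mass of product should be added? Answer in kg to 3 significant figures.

[OCl⁻]/[HOCl] = 10^(pH − pKa) = 10^(7.55 − 7.49) = 1.148; fraction as HOCl = 1/(1 + 1.148) = 0.4655.
Free chlorine required for 1.77 ppm HOCl: 1.77 / 0.4655 = 3.802 ppm.
FC to add: 3.802 − 0.2 = 3.602 mg/L as Cl₂.
Cl₂ equivalent: 3.602 mg/L × 328,000 L = 1182 g.
Product at 75.8% available Cl: 1182 / 0.758 = 1559 g.

1.56 kg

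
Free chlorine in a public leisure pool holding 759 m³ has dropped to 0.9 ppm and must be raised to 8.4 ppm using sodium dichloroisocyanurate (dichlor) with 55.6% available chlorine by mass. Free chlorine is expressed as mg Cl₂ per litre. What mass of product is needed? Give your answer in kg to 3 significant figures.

10.2 kg

Volume: 759 m³ = 759,000 L.
Chlorine deficit: 8.4 − 0.9 = 7.5 ppm = 7.5 mg/L as Cl₂.
Cl₂ equivalent needed: 7.5 mg/L × 759,000 L = 5,692,000 mg = 5692 g.
Product at 55.6% available chlorine: 5692 / 0.556 = 10,240 g.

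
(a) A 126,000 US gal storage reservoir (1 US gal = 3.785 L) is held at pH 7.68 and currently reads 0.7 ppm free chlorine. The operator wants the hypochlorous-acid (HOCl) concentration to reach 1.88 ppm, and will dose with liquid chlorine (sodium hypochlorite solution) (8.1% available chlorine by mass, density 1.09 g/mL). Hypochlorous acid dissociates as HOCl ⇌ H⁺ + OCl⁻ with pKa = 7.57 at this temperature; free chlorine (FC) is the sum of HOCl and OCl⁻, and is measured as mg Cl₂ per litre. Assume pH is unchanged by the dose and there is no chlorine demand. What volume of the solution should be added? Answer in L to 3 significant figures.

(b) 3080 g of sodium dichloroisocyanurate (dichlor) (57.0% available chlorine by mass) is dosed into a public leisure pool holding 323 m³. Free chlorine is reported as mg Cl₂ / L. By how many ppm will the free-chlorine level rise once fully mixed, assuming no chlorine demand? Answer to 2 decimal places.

(a) Volume: 126,000 US gal × 3.785 L/gal = 476,910 L.
(a) [OCl⁻]/[HOCl] = 10^(pH − pKa) = 10^(7.68 − 7.57) = 1.288; fraction as HOCl = 1/(1 + 1.288) = 0.437.
(a) Free chlorine required for 1.88 ppm HOCl: 1.88 / 0.437 = 4.302 ppm.
(a) FC to add: 4.302 − 0.7 = 3.602 mg/L as Cl₂.
(a) Cl₂ equivalent: 3.602 mg/L × 476,910 L = 1718 g.
(a) Product at 8.1% available Cl: 1718 / 0.081 = 21,210 g.
(a) Volume: 21,210 g ÷ 1.09 g/mL = 19,460 mL.

(b) Volume: 323 m³ = 323,000 L.
(b) Available chlorine delivered: 3080 g × 0.57 = 1756 g as Cl₂.
(b) Concentration rise: 1756 g / 323,000 L = 5.435 mg/L = 5.44 ppm.

(a) 19.5 L; (b) 5.44 ppm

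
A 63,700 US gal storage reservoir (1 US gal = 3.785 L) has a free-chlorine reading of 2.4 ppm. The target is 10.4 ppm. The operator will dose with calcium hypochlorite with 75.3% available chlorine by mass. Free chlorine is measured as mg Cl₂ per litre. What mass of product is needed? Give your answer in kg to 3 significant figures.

Volume: 63,700 US gal × 3.785 L/gal = 241,104 L.
Chlorine deficit: 10.4 − 2.4 = 8 ppm = 8 mg/L as Cl₂.
Cl₂ equivalent needed: 8 mg/L × 241,104 L = 1,929,000 mg = 1929 g.
Product at 75.3% available chlorine: 1929 / 0.753 = 2562 g.

2.56 kg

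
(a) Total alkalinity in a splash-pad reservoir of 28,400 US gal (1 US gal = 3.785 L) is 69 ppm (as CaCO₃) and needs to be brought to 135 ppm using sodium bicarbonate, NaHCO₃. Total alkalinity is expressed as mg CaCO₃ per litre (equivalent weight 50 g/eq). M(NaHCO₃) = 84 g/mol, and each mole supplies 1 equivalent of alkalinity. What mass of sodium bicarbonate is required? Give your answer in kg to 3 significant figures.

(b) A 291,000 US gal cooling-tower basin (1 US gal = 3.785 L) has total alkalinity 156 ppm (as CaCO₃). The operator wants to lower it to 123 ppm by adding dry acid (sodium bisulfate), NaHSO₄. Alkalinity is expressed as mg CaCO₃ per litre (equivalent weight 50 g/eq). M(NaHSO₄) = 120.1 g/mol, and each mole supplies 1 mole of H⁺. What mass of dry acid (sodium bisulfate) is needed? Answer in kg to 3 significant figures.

(a) 11.9 kg; (b) 87.3 kg

(a) Volume: 28,400 US gal × 3.785 L/gal = 107,494 L.
(a) Alkalinity to add: (135 − 69) = 66 mg/L as CaCO₃ × 107,494 L = 7095 g as CaCO₃.
(a) Equivalents: 7095 g ÷ 50 g/eq = 141.9 eq.
(a) NaHCO₃ supplies 1 eq per mole → 141.9 mol.
(a) Mass: 141.9 mol × 84 g/mol = 11,920 g.

(b) Volume: 291,000 US gal × 3.785 L/gal = 1,101,435 L.
(b) Alkalinity to neutralize: (156 − 123) = 33 mg/L as CaCO₃ × 1,101,435 L = 36,350 g as CaCO₃.
(b) Equivalents of H⁺ required: 36,350 ÷ 50 g/eq = 726.9 eq = 726.9 mol NaHSO₄.
(b) Mass of NaHSO₄: 726.9 × 120.1 = 87,310 g.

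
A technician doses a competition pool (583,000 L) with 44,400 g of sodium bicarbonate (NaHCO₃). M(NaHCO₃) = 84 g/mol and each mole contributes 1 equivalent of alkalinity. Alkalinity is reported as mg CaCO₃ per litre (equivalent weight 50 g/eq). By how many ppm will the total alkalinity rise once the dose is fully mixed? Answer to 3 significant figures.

45.3 ppm

Moles of NaHCO₃: 44,400 g ÷ 84 g/mol = 528.6 mol → 528.6 eq of alkalinity.
As CaCO₃: 528.6 eq × 50 g/eq = 26,430 g.
Rise: 26,430 g / 583,000 L × 1000 = 45.33 mg/L.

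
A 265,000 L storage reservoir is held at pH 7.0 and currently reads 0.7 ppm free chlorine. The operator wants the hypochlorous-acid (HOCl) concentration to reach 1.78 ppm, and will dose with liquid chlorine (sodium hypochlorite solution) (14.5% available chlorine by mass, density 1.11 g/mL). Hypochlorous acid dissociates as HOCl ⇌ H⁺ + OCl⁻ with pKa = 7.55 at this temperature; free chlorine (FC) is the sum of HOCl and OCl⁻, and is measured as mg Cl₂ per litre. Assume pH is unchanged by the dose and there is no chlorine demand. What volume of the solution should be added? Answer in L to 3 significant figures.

[OCl⁻]/[HOCl] = 10^(pH − pKa) = 10^(7.0 − 7.55) = 0.2818; fraction as HOCl = 1/(1 + 0.2818) = 0.7801.
Free chlorine required for 1.78 ppm HOCl: 1.78 / 0.7801 = 2.282 ppm.
FC to add: 2.282 − 0.7 = 1.582 mg/L as Cl₂.
Cl₂ equivalent: 1.582 mg/L × 265,000 L = 419.1 g.
Product at 14.5% available Cl: 419.1 / 0.145 = 2891 g.
Volume: 2891 g ÷ 1.11 g/mL = 2604 mL.

2.60 L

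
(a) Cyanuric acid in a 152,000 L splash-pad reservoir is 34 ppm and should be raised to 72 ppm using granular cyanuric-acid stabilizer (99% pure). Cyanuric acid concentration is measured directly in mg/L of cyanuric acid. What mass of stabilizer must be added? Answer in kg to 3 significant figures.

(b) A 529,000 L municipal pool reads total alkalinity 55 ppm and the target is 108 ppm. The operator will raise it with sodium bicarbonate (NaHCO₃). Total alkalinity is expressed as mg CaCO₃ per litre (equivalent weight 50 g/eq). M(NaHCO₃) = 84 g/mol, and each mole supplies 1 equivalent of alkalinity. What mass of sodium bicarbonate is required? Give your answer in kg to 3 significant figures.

(a) CYA to add: (72 − 34) = 38 mg/L × 152,000 L = 5776 g cyanuric acid.
(a) At 99% purity: 5776 / 0.99 = 5834 g product.

(b) Alkalinity to add: (108 − 55) = 53 mg/L as CaCO₃ × 529,000 L = 28,040 g as CaCO₃.
(b) Equivalents: 28,040 g ÷ 50 g/eq = 560.7 eq.
(b) NaHCO₃ supplies 1 eq per mole → 560.7 mol.
(b) Mass: 560.7 mol × 84 g/mol = 47,100 g.

(a) 5.83 kg; (b) 47.1 kg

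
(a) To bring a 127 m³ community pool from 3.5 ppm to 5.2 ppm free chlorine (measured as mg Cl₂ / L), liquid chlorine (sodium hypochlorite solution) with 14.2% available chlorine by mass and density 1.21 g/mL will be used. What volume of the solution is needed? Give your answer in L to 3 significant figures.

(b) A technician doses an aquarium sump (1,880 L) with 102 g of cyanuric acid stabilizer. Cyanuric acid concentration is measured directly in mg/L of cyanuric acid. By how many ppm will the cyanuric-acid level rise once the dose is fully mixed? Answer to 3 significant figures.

(a) Volume: 127 m³ = 127,000 L.
(a) Chlorine deficit: 5.2 − 3.5 = 1.7 ppm = 1.7 mg/L as Cl₂.
(a) Cl₂ equivalent needed: 1.7 mg/L × 127,000 L = 215,900 mg = 215.9 g.
(a) Product at 14.2% available chlorine: 215.9 / 0.142 = 1520 g.
(a) Volume at density 1.21 g/mL: 1520 g ÷ 1.21 g/mL = 1257 mL.

(b) Rise: 102 g / 1,880 L × 1000 = 54.26 mg/L.

(a) 1.26 L; (b) 54.3 ppm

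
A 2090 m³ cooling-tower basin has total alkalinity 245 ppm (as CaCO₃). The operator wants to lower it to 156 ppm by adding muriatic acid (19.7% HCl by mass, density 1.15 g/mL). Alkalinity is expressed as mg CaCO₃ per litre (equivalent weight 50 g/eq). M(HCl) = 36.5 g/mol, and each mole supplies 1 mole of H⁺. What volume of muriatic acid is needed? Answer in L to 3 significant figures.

Volume: 2090 m³ = 2,090,000 L.
Alkalinity to neutralize: (245 − 156) = 89 mg/L as CaCO₃ × 2,090,000 L = 186,000 g as CaCO₃.
Equivalents of H⁺ required: 186,000 ÷ 50 g/eq = 3720 eq = 3720 mol HCl.
Mass of HCl: 3720 × 36.5 = 135,800 g.
Mass of 19.7% solution: 135,800 / 0.197 = 689,300 g.
Volume: 689,300 g ÷ 1.15 g/mL = 599,400 mL.

599 L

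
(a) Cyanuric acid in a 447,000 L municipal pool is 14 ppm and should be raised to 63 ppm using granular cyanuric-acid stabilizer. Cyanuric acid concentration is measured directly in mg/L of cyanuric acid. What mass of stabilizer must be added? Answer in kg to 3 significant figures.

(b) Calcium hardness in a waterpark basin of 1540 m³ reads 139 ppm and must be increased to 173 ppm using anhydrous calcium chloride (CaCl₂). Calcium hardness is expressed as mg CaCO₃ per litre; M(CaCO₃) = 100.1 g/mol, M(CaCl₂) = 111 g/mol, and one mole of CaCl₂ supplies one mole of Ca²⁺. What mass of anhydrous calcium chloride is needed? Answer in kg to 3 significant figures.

(a) 21.9 kg; (b) 58.1 kg

(a) CYA to add: (63 − 14) = 49 mg/L × 447,000 L = 21,900 g cyanuric acid.

(b) Volume: 1540 m³ = 1,540,000 L.
(b) Hardness to add: (173 − 139) = 34 mg/L as CaCO₃ × 1,540,000 L = 52,360 g as CaCO₃.
(b) Moles of Ca²⁺ (1 mol Ca²⁺ ≡ 1 mol CaCO₃): 52,360 / 100.1 g/mol = 523.1 mol.
(b) Mass of CaCl₂: 523.1 × 111 = 58,060 g.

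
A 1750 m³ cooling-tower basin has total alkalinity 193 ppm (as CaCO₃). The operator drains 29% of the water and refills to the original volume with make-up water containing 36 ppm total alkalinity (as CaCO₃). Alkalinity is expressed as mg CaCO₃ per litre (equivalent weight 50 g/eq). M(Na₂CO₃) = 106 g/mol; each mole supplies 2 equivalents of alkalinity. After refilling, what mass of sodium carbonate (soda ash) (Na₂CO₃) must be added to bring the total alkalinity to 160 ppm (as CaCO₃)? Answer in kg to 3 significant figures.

23.2 kg

Volume: 1750 m³ = 1,750,000 L.
After draining 29% and refilling: 193 × 0.71 + 36 × 0.29 = 147.47 ppm.
Deficit to target: 160 − 147.47 = 12.53 mg/L.
As CaCO₃: 12.53 mg/L × 1,750,000 L = 21,930 g; ÷ 50 g/eq ÷ 2 = 219.3 mol Na₂CO₃.
Mass: 219.3 × 106 = 23,240 g.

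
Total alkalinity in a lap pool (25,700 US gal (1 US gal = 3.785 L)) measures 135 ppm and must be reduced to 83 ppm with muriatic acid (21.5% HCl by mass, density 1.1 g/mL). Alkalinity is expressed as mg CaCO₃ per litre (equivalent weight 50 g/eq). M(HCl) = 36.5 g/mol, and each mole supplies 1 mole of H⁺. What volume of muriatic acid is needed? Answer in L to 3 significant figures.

Volume: 25,700 US gal × 3.785 L/gal = 97,274 L.
Alkalinity to neutralize: (135 − 83) = 52 mg/L as CaCO₃ × 97,274 L = 5058 g as CaCO₃.
Equivalents of H⁺ required: 5058 ÷ 50 g/eq = 101.2 eq = 101.2 mol HCl.
Mass of HCl: 101.2 × 36.5 = 3693 g.
Mass of 21.5% solution: 3693 / 0.215 = 17,170 g.
Volume: 17,170 g ÷ 1.1 g/mL = 15,610 mL.

15.6 L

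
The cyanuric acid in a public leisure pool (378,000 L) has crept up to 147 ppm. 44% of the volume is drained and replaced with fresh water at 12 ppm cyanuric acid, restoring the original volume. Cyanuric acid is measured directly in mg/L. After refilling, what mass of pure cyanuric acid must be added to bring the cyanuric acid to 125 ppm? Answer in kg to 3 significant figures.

14.1 kg

After draining 44% and refilling: 147 × 0.56 + 12 × 0.44 = 87.6 ppm.
Deficit to target: 125 − 87.6 = 37.4 mg/L.
Mass: 37.4 mg/L × 378,000 L = 14,140 g cyanuric acid.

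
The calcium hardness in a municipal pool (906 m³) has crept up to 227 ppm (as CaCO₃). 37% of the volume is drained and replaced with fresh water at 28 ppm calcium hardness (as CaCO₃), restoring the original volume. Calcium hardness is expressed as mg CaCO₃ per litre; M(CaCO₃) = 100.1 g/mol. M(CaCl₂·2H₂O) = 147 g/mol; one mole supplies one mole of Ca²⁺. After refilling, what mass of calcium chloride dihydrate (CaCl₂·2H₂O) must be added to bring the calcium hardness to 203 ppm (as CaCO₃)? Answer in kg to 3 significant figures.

66.0 kg

Volume: 906 m³ = 906,000 L.
After draining 37% and refilling: 227 × 0.63 + 28 × 0.37 = 153.37 ppm.
Deficit to target: 203 − 153.37 = 49.63 mg/L.
As CaCO₃: 49.63 mg/L × 906,000 L = 44,960 g; ÷ 100.1 = 449.2 mol Ca²⁺.
Mass: 449.2 × 147 = 66,030 g.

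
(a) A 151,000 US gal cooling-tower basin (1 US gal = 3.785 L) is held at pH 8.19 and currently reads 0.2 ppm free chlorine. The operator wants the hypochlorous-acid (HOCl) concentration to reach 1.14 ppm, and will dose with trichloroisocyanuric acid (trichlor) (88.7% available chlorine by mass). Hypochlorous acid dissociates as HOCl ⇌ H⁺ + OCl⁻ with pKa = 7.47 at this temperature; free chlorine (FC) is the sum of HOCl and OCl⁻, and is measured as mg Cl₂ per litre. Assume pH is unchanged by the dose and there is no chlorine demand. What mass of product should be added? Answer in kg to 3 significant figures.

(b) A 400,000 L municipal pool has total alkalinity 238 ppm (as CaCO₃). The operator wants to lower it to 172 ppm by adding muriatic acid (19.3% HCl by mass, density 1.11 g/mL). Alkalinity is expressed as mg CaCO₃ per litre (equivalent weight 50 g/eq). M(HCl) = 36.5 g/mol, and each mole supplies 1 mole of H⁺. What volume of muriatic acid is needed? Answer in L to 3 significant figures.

(a) 4.46 kg; (b) 90.0 L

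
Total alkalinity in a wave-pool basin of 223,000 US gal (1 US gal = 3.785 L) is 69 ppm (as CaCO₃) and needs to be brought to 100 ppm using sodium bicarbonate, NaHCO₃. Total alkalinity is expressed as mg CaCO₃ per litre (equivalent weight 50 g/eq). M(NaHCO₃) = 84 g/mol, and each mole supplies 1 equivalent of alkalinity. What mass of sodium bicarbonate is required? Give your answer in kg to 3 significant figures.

Volume: 223,000 US gal × 3.785 L/gal = 844,055 L.
Alkalinity to add: (100 − 69) = 31 mg/L as CaCO₃ × 844,055 L = 26,170 g as CaCO₃.
Equivalents: 26,170 g ÷ 50 g/eq = 523.3 eq.
NaHCO₃ supplies 1 eq per mole → 523.3 mol.
Mass: 523.3 mol × 84 g/mol = 43,960 g.

44.0 kg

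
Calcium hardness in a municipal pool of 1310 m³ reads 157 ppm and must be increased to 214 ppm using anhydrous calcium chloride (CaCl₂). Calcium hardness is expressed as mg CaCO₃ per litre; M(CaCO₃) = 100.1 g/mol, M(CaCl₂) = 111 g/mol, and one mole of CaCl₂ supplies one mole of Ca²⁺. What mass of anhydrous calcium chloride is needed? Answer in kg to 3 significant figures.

Volume: 1310 m³ = 1,310,000 L.
Hardness to add: (214 − 157) = 57 mg/L as CaCO₃ × 1,310,000 L = 74,670 g as CaCO₃.
Moles of Ca²⁺ (1 mol Ca²⁺ ≡ 1 mol CaCO₃): 74,670 / 100.1 g/mol = 746 mol.
Mass of CaCl₂: 746 × 111 = 82,800 g.

82.8 kg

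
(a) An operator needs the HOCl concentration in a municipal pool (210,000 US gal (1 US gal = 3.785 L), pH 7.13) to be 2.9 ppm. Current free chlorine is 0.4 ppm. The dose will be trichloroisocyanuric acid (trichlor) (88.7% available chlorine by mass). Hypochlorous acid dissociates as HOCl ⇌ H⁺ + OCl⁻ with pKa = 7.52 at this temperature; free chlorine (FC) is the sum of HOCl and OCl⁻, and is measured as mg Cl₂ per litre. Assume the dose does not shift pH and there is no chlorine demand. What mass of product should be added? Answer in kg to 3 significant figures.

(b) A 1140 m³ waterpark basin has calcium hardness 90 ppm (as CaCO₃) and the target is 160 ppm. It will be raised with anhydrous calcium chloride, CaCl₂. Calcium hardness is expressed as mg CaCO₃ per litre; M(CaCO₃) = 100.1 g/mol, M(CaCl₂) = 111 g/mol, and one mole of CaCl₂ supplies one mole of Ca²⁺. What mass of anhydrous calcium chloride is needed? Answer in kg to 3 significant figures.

(a) Volume: 210,000 US gal × 3.785 L/gal = 794,850 L.
(a) [OCl⁻]/[HOCl] = 10^(pH − pKa) = 10^(7.13 − 7.52) = 0.4074; fraction as HOCl = 1/(1 + 0.4074) = 0.7105.
(a) Free chlorine required for 2.9 ppm HOCl: 2.9 / 0.7105 = 4.081 ppm.
(a) FC to add: 4.081 − 0.4 = 3.681 mg/L as Cl₂.
(a) Cl₂ equivalent: 3.681 mg/L × 794,850 L = 2926 g.
(a) Product at 88.7% available Cl: 2926 / 0.887 = 3299 g.

(b) Volume: 1140 m³ = 1,140,000 L.
(b) Hardness to add: (160 − 90) = 70 mg/L as CaCO₃ × 1,140,000 L = 79,800 g as CaCO₃.
(b) Moles of Ca²⁺ (1 mol Ca²⁺ ≡ 1 mol CaCO₃): 79,800 / 100.1 g/mol = 797.2 mol.
(b) Mass of CaCl₂: 797.2 × 111 = 88,490 g.

(a) 3.30 kg; (b) 88.5 kg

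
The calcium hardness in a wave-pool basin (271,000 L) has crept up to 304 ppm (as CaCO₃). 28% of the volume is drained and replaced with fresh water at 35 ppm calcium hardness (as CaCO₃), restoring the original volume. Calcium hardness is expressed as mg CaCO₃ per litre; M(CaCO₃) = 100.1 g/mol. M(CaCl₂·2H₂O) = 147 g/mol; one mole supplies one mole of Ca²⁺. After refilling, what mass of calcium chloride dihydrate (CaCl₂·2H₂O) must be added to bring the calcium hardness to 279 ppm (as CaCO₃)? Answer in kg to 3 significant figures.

After draining 28% and refilling: 304 × 0.72 + 35 × 0.28 = 228.68 ppm.
Deficit to target: 279 − 228.68 = 50.32 mg/L.
As CaCO₃: 50.32 mg/L × 271,000 L = 13,640 g; ÷ 100.1 = 136.2 mol Ca²⁺.
Mass: 136.2 × 147 = 20,030 g.

20.0 kg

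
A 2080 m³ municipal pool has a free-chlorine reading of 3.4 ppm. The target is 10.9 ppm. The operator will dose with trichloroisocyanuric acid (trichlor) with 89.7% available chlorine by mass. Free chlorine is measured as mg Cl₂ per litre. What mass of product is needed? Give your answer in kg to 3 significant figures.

Volume: 2080 m³ = 2,080,000 L.
Chlorine deficit: 10.9 − 3.4 = 7.5 ppm = 7.5 mg/L as Cl₂.
Cl₂ equivalent needed: 7.5 mg/L × 2,080,000 L = 15,600,000 mg = 15,600 g.
Product at 89.7% available chlorine: 15,600 / 0.897 = 17,390 g.

17.4 kg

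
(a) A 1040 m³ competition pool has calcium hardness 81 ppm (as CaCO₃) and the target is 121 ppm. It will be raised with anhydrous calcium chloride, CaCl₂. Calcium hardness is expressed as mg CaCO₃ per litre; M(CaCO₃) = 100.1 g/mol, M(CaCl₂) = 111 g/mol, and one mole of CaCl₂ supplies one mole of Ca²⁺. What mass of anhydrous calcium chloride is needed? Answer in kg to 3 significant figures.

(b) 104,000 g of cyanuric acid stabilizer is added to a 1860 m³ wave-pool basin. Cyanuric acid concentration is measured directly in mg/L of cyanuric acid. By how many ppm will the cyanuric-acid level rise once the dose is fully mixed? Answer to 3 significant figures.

(a) 46.1 kg; (b) 55.9 ppm

(a) Volume: 1040 m³ = 1,040,000 L.
(a) Hardness to add: (121 − 81) = 40 mg/L as CaCO₃ × 1,040,000 L = 41,600 g as CaCO₃.
(a) Moles of Ca²⁺ (1 mol Ca²⁺ ≡ 1 mol CaCO₃): 41,600 / 100.1 g/mol = 415.6 mol.
(a) Mass of CaCl₂: 415.6 × 111 = 46,130 g.

(b) Volume: 1860 m³ = 1,860,000 L.
(b) Rise: 104,000 g / 1,860,000 L × 1000 = 55.91 mg/L.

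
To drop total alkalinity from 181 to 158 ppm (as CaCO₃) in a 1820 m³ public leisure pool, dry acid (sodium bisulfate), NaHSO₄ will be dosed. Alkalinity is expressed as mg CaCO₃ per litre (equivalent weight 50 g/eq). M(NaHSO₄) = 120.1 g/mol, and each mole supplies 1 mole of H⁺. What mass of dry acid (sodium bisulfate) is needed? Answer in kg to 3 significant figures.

101 kg

Volume: 1820 m³ = 1,820,000 L.
Alkalinity to neutralize: (181 − 158) = 23 mg/L as CaCO₃ × 1,820,000 L = 41,860 g as CaCO₃.
Equivalents of H⁺ required: 41,860 ÷ 50 g/eq = 837.2 eq = 837.2 mol NaHSO₄.
Mass of NaHSO₄: 837.2 × 120.1 = 100,500 g.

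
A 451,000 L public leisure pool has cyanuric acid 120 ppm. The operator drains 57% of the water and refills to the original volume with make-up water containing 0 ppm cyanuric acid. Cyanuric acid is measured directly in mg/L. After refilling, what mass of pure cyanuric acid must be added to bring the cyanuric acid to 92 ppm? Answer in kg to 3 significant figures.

After draining 57% and refilling: 120 × 0.43 + 0 × 0.57 = 51.6 ppm.
Deficit to target: 92 − 51.6 = 40.4 mg/L.
Mass: 40.4 mg/L × 451,000 L = 18,220 g cyanuric acid.

18.2 kg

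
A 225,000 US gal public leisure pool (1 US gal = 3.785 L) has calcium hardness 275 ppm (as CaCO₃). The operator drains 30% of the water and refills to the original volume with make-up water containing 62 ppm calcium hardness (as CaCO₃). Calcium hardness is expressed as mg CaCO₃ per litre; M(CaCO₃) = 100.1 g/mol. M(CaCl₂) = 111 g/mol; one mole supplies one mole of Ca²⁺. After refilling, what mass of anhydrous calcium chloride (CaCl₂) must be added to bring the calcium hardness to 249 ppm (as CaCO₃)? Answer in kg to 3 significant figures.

Volume: 225,000 US gal × 3.785 L/gal = 851,625 L.
After draining 30% and refilling: 275 × 0.70 + 62 × 0.30 = 211.1 ppm.
Deficit to target: 249 − 211.1 = 37.9 mg/L.
As CaCO₃: 37.9 mg/L × 851,625 L = 32,280 g; ÷ 100.1 = 322.4 mol Ca²⁺.
Mass: 322.4 × 111 = 35,790 g.

35.8 kg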